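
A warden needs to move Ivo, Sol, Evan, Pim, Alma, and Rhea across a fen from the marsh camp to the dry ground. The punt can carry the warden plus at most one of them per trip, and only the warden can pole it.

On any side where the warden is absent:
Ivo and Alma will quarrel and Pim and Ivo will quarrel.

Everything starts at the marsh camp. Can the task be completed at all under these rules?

1. Warden goes to the dry ground with Ivo.  [the marsh camp: Alma, Evan, Pim, Rhea, Sol | the dry ground: Ivo]
2. Warden goes back to the marsh camp alone.  [the marsh camp: Alma, Evan, Pim, Rhea, Sol | the dry ground: Ivo]
3. Warden goes to the dry ground with Sol.  [the marsh camp: Alma, Evan, Pim, Rhea | the dry ground: Ivo, Sol]
4. Warden goes back to the marsh camp alone.  [the marsh camp: Alma, Evan, Pim, Rhea | the dry ground: Ivo, Sol]
5. Warden goes to the dry ground with Evan.  [the marsh camp: Alma, Pim, Rhea | the dry ground: Evan, Ivo, Sol]
6. Warden goes back to the marsh camp alone.  [the marsh camp: Alma, Pim, Rhea | the dry ground: Evan, Ivo, Sol]
7. Warden goes to the dry ground with Pim.  [the marsh camp: Alma, Rhea | the dry ground: Evan, Ivo, Pim, Sol]
8. Warden goes back to the marsh camp with Ivo.  [the marsh camp: Alma, Ivo, Rhea | the dry ground: Evan, Pim, Sol]
9. Warden goes to the dry ground with Alma.  [the marsh camp: Ivo, Rhea | the dry ground: Alma, Evan, Pim, Sol]
10. Warden goes back to the marsh camp alone.  [the marsh camp: Ivo, Rhea | the dry ground: Alma, Evan, Pim, Sol]
11. Warden goes to the dry ground with Rhea.  [the marsh camp: Ivo | the dry ground: Alma, Evan, Pim, Rhea, Sol]
12. Warden goes back to the marsh camp alone.  [the marsh camp: Ivo | the dry ground: Alma, Evan, Pim, Rhea, Sol]
13. Warden goes to the dry ground with Ivo.  [the marsh camp: — | the dry ground: Alma, Evan, Ivo, Pim, Rhea, Sol]

Yes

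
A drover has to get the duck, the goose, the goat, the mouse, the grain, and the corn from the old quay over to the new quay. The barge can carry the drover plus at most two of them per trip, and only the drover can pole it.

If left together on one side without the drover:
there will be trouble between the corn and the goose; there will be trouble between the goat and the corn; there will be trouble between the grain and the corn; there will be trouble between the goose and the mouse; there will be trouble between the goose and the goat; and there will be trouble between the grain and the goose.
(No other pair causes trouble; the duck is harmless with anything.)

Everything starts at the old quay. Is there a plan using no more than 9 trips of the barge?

Yes

Yes — this plan uses 9 crossings (≤ 9):
1. Drover goes to the new quay with the corn and the goose.
2. Drover goes back to the old quay with the goose.
3. Drover goes to the new quay with the duck and the goose.
4. Drover goes back to the old quay with the goose.
5. Drover goes to the new quay with the goose and the mouse.
6. Drover goes back to the old quay with the goose.
7. Drover goes to the new quay with the goat and the grain.
8. Drover goes back to the old quay with the corn.
9. Drover goes to the new quay with the corn and the goose.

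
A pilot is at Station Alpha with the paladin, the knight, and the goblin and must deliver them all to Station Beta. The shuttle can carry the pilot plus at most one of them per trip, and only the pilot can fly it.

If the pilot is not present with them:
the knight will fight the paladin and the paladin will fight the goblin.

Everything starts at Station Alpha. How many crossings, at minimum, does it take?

Counting alone: the pilot can take at most 1 across per trip to Station Beta, so moving all 3 needs at least 3 loaded trips out, with a return between consecutive ones — at least 5 crossings.
The safety rule pushes this higher. Following every safe sequence of crossings, the most of the 3 that can be at Station Beta as the shuttle arrives there on crossing 5 is 2 — never all 3.
So no plan with fewer than 7 crossings exists, and this one achieves 7:
1. Pilot goes to Station Beta with the paladin.
2. Pilot goes back to Station Alpha alone.
3. Pilot goes to Station Beta with the knight.
4. Pilot goes back to Station Alpha with the paladin.
5. Pilot goes to Station Beta with the goblin.
6. Pilot goes back to Station Alpha alone.
7. Pilot goes to Station Beta with the paladin.

7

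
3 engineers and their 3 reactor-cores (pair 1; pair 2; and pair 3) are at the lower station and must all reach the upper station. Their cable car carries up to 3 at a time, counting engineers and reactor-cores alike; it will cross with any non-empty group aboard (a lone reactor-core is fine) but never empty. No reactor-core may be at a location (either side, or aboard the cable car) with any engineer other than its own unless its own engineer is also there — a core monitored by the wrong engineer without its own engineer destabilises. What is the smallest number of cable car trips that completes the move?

Counting alone: each trip to the upper station takes at most 3 across and each return brings at least 1 back, so after t trips out (and t−1 returns) at most 3t − (t−1) of the 6 are across; that first reaches 6 at t = 3, so at least 5 crossings are needed.
The plan below uses exactly 5 crossings, so it is optimal:
1. engineer 1 and reactor-core 1 cross → the upper station.
2. engineer 1 crosses ← the lower station.
3. engineer 1, engineer 2, and engineer 3 cross → the upper station.
4. reactor-core 1 crosses ← the lower station.
5. reactor-core 1, reactor-core 2, and reactor-core 3 cross → the upper station.

5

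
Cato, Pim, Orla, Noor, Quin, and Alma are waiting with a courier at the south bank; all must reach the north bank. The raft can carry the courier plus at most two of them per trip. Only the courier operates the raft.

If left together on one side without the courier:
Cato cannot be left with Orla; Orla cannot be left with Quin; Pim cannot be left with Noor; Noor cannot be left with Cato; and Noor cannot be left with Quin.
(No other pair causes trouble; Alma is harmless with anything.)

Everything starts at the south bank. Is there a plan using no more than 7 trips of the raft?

Yes — this plan uses 7 crossings (≤ 7):
1. Courier goes to the north bank with Noor and Orla.  [the south bank: Alma, Cato, Pim, Quin | the north bank: Noor, Orla]
2. Courier goes back to the south bank alone.  [the south bank: Alma, Cato, Pim, Quin | the north bank: Noor, Orla]
3. Courier goes to the north bank with Cato and Pim.  [the south bank: Alma, Quin | the north bank: Cato, Noor, Orla, Pim]
4. Courier goes back to the south bank with Noor and Orla.  [the south bank: Alma, Noor, Orla, Quin | the north bank: Cato, Pim]
5. Courier goes to the north bank with Alma and Quin.  [the south bank: Noor, Orla | the north bank: Alma, Cato, Pim, Quin]
6. Courier goes back to the south bank alone.  [the south bank: Noor, Orla | the north bank: Alma, Cato, Pim, Quin]
7. Courier goes to the north bank with Noor and Orla.  [the south bank: — | the north bank: Alma, Cato, Noor, Orla, Pim, Quin]

Yes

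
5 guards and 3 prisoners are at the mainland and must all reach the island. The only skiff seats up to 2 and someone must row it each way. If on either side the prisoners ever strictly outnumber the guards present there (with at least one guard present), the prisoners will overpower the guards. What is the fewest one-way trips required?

Counting alone: each trip to the island takes at most 2 across and each return brings at least 1 back, so after t trips out (and t−1 returns) at most 2t − (t−1) of the 8 are across; that first reaches 8 at t = 7, so at least 13 crossings are needed.
The plan below uses exactly 13 crossings, so it is optimal:
1. 2 prisoners → the island.  (the mainland: 5G 1P; the island: 0G 2P)
2. 1 prisoner ← the mainland.  (the mainland: 5G 2P; the island: 0G 1P)
3. 2 prisoners → the island.  (the mainland: 5G 0P; the island: 0G 3P)
4. 1 prisoner ← the mainland.  (the mainland: 5G 1P; the island: 0G 2P)
5. 2 guards → the island.  (the mainland: 3G 1P; the island: 2G 2P)
6. 1 prisoner ← the mainland.  (the mainland: 3G 2P; the island: 2G 1P)
7. 1 guard and 1 prisoner → the island.  (the mainland: 2G 1P; the island: 3G 2P)
8. 1 prisoner ← the mainland.  (the mainland: 2G 2P; the island: 3G 1P)
9. 2 prisoners → the island.  (the mainland: 2G 0P; the island: 3G 3P)
10. 1 prisoner ← the mainland.  (the mainland: 2G 1P; the island: 3G 2P)
11. 1 guard and 1 prisoner → the island.  (the mainland: 1G 0P; the island: 4G 3P)
12. 1 prisoner ← the mainland.  (the mainland: 1G 1P; the island: 4G 2P)
13. 1 guard and 1 prisoner → the island.  (the mainland: 0G 0P; the island: 5G 3P)

13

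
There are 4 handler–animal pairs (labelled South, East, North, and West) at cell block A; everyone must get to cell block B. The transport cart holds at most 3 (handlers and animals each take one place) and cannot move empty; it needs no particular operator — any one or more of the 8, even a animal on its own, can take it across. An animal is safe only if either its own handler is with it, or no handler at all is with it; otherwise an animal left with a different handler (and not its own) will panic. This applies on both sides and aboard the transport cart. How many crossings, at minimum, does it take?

Counting alone: each trip to cell block B takes at most 3 across and each return brings at least 1 back, so after t trips out (and t−1 returns) at most 3t − (t−1) of the 8 are across; that first reaches 8 at t = 4, so at least 7 crossings are needed.
The safety rule pushes this higher. Following every safe sequence of crossings, the most of the 8 that can be at cell block B as the transport cart arrives there on crossing 7 is 7 — never all 8.
So no plan with fewer than 9 crossings exists, and this one achieves 9:
1. animal South and handler South cross → cell block B.
2. handler South crosses ← cell block A.
3. animal East, handler East, and handler South cross → cell block B.
4. animal South and handler South cross ← cell block A.
5. handler North, handler South, and handler West cross → cell block B.
6. animal East crosses ← cell block A.
7. animal East and animal South cross → cell block B.
8. animal South crosses ← cell block A.
9. animal North, animal South, and animal West cross → cell block B.

9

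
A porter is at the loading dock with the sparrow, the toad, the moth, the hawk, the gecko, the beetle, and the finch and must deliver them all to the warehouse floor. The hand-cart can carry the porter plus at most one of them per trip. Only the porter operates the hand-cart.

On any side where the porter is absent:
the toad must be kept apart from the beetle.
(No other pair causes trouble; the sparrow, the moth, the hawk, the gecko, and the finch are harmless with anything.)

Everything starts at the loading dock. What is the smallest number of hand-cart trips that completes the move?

Counting alone: the porter can take at most 1 across per trip to the warehouse floor, so moving all 7 needs at least 7 loaded trips out, with a return between consecutive ones — at least 13 crossings.
The plan below uses exactly 13 crossings, so it is optimal:
1. Porter goes to the warehouse floor with the toad.
2. Porter goes back to the loading dock alone.
3. Porter goes to the warehouse floor with the sparrow.
4. Porter goes back to the loading dock alone.
5. Porter goes to the warehouse floor with the moth.
6. Porter goes back to the loading dock alone.
7. Porter goes to the warehouse floor with the hawk.
8. Porter goes back to the loading dock alone.
9. Porter goes to the warehouse floor with the gecko.
10. Porter goes back to the loading dock alone.
11. Porter goes to the warehouse floor with the finch.
12. Porter goes back to the loading dock alone.
13. Porter goes to the warehouse floor with the beetle.

13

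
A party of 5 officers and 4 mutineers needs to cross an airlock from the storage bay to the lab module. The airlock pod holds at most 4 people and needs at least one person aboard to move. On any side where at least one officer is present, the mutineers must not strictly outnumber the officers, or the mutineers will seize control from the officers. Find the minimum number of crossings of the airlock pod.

5

Counting alone: each trip to the lab module takes at most 4 across and each return brings at least 1 back, so after t trips out (and t−1 returns) at most 4t − (t−1) of the 9 are across; that first reaches 9 at t = 3, so at least 5 crossings are needed.
The plan below uses exactly 5 crossings, so it is optimal:
1. 3 mutineers → the lab module.  (the storage bay: 5O 1M; the lab module: 0O 3M)
2. 1 mutineer ← the storage bay.  (the storage bay: 5O 2M; the lab module: 0O 2M)
3. 3 officers and 1 mutineer → the lab module.  (the storage bay: 2O 1M; the lab module: 3O 3M)
4. 1 mutineer ← the storage bay.  (the storage bay: 2O 2M; the lab module: 3O 2M)
5. 2 officers and 2 mutineers → the lab module.  (the storage bay: 0O 0M; the lab module: 5O 4M)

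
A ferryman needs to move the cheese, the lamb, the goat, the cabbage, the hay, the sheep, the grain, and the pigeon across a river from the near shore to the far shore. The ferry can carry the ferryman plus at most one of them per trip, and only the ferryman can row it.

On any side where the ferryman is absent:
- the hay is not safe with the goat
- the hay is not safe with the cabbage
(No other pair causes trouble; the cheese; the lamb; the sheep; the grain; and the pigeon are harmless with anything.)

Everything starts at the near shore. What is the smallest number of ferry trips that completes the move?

Counting alone: the ferryman can take at most 1 across per trip to the far shore, so moving all 8 needs at least 8 loaded trips out, with a return between consecutive ones — at least 15 crossings.
The safety rule pushes this higher. Following every safe sequence of crossings, the most of the 8 that can be at the far shore as the ferry arrives there on crossing 15 is 7 — never all 8.
So no plan with fewer than 17 crossings exists, and this one achieves 17:
1. Ferryman goes to the far shore with the hay.  [the near shore: the cabbage, the cheese, the goat, the grain, the lamb, the pigeon, the sheep | the far shore: the hay]
2. Ferryman goes back to the near shore alone.  [the near shore: the cabbage, the cheese, the goat, the grain, the lamb, the pigeon, the sheep | the far shore: the hay]
3. Ferryman goes to the far shore with the cheese.  [the near shore: the cabbage, the goat, the grain, the lamb, the pigeon, the sheep | the far shore: the cheese, the hay]
4. Ferryman goes back to the near shore alone.  [the near shore: the cabbage, the goat, the grain, the lamb, the pigeon, the sheep | the far shore: the cheese, the hay]
5. Ferryman goes to the far shore with the lamb.  [the near shore: the cabbage, the goat, the grain, the pigeon, the sheep | the far shore: the cheese, the hay, the lamb]
6. Ferryman goes back to the near shore alone.  [the near shore: the cabbage, the goat, the grain, the pigeon, the sheep | the far shore: the cheese, the hay, the lamb]
7. Ferryman goes to the far shore with the goat.  [the near shore: the cabbage, the grain, the pigeon, the sheep | the far shore: the cheese, the goat, the hay, the lamb]
8. Ferryman goes back to the near shore with the hay.  [the near shore: the cabbage, the grain, the hay, the pigeon, the sheep | the far shore: the cheese, the goat, the lamb]
9. Ferryman goes to the far shore with the cabbage.  [the near shore: the grain, the hay, the pigeon, the sheep | the far shore: the cabbage, the cheese, the goat, the lamb]
10. Ferryman goes back to the near shore alone.  [the near shore: the grain, the hay, the pigeon, the sheep | the far shore: the cabbage, the cheese, the goat, the lamb]
11. Ferryman goes to the far shore with the sheep.  [the near shore: the grain, the hay, the pigeon | the far shore: the cabbage, the cheese, the goat, the lamb, the sheep]
12. Ferryman goes back to the near shore alone.  [the near shore: the grain, the hay, the pigeon | the far shore: the cabbage, the cheese, the goat, the lamb, the sheep]
13. Ferryman goes to the far shore with the grain.  [the near shore: the hay, the pigeon | the far shore: the cabbage, the cheese, the goat, the grain, the lamb, the sheep]
14. Ferryman goes back to the near shore alone.  [the near shore: the hay, the pigeon | the far shore: the cabbage, the cheese, the goat, the grain, the lamb, the sheep]
15. Ferryman goes to the far shore with the pigeon.  [the near shore: the hay | the far shore: the cabbage, the cheese, the goat, the grain, the lamb, the pigeon, the sheep]
16. Ferryman goes back to the near shore alone.  [the near shore: the hay | the far shore: the cabbage, the cheese, the goat, the grain, the lamb, the pigeon, the sheep]
17. Ferryman goes to the far shore with the hay.  [the near shore: — | the far shore: the cabbage, the cheese, the goat, the grain, the hay, the lamb, the pigeon, the sheep]

17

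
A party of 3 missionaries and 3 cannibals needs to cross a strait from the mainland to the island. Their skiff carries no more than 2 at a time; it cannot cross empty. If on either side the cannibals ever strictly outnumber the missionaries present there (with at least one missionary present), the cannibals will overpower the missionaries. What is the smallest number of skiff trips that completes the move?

Counting alone: each trip to the island takes at most 2 across and each return brings at least 1 back, so after t trips out (and t−1 returns) at most 2t − (t−1) of the 6 are across; that first reaches 6 at t = 5, so at least 9 crossings are needed.
The safety rule pushes this higher. Following every safe sequence of crossings, the most of the 6 that can be at the island as the skiff arrives there on crossing 9 is 5 — never all 6.
So no plan with fewer than 11 crossings exists, and this one achieves 11:
1. 2 cannibals → the island.  (the mainland: 3M 1C; the island: 0M 2C)
2. 1 cannibal ← the mainland.  (the mainland: 3M 2C; the island: 0M 1C)
3. 2 cannibals → the island.  (the mainland: 3M 0C; the island: 0M 3C)
4. 1 cannibal ← the mainland.  (the mainland: 3M 1C; the island: 0M 2C)
5. 2 missionaries → the island.  (the mainland: 1M 1C; the island: 2M 2C)
6. 1 missionary and 1 cannibal ← the mainland.  (the mainland: 2M 2C; the island: 1M 1C)
7. 2 missionaries → the island.  (the mainland: 0M 2C; the island: 3M 1C)
8. 1 cannibal ← the mainland.  (the mainland: 0M 3C; the island: 3M 0C)
9. 2 cannibals → the island.  (the mainland: 0M 1C; the island: 3M 2C)
10. 1 cannibal ← the mainland.  (the mainland: 0M 2C; the island: 3M 1C)
11. 2 cannibals → the island.  (the mainland: 0M 0C; the island: 3M 3C)

11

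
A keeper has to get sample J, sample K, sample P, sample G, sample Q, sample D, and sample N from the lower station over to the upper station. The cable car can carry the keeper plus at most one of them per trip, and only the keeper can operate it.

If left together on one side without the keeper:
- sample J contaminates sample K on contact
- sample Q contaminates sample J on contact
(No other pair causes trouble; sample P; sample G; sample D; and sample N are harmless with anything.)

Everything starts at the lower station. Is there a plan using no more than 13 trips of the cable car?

Counting alone: the keeper can take at most 1 across per trip to the upper station, so moving all 7 needs at least 7 loaded trips out, with a return between consecutive ones — at least 13 crossings.
The safety rule pushes this higher. Following every safe sequence of crossings, the most of the 7 that can be at the upper station as the cable car arrives there on crossing 13 is 6 — never all 7.
So the move cannot be finished within 13 crossings. (The shortest complete plan takes 15:)
1. Keeper goes to the upper station with sample J.  [the lower station: sample D, sample G, sample K, sample N, sample P, sample Q | the upper station: sample J]
2. Keeper goes back to the lower station alone.  [the lower station: sample D, sample G, sample K, sample N, sample P, sample Q | the upper station: sample J]
3. Keeper goes to the upper station with sample K.  [the lower station: sample D, sample G, sample N, sample P, sample Q | the upper station: sample J, sample K]
4. Keeper goes back to the lower station with sample J.  [the lower station: sample D, sample G, sample J, sample N, sample P, sample Q | the upper station: sample K]
5. Keeper goes to the upper station with sample Q.  [the lower station: sample D, sample G, sample J, sample N, sample P | the upper station: sample K, sample Q]
6. Keeper goes back to the lower station alone.  [the lower station: sample D, sample G, sample J, sample N, sample P | the upper station: sample K, sample Q]
7. Keeper goes to the upper station with sample P.  [the lower station: sample D, sample G, sample J, sample N | the upper station: sample K, sample P, sample Q]
8. Keeper goes back to the lower station alone.  [the lower station: sample D, sample G, sample J, sample N | the upper station: sample K, sample P, sample Q]
9. Keeper goes to the upper station with sample G.  [the lower station: sample D, sample J, sample N | the upper station: sample G, sample K, sample P, sample Q]
10. Keeper goes back to the lower station alone.  [the lower station: sample D, sample J, sample N | the upper station: sample G, sample K, sample P, sample Q]
11. Keeper goes to the upper station with sample D.  [the lower station: sample J, sample N | the upper station: sample D, sample G, sample K, sample P, sample Q]
12. Keeper goes back to the lower station alone.  [the lower station: sample J, sample N | the upper station: sample D, sample G, sample K, sample P, sample Q]
13. Keeper goes to the upper station with sample N.  [the lower station: sample J | the upper station: sample D, sample G, sample K, sample N, sample P, sample Q]
14. Keeper goes back to the lower station alone.  [the lower station: sample J | the upper station: sample D, sample G, sample K, sample N, sample P, sample Q]
15. Keeper goes to the upper station with sample J.  [the lower station: — | the upper station: sample D, sample G, sample J, sample K, sample N, sample P, sample Q]

No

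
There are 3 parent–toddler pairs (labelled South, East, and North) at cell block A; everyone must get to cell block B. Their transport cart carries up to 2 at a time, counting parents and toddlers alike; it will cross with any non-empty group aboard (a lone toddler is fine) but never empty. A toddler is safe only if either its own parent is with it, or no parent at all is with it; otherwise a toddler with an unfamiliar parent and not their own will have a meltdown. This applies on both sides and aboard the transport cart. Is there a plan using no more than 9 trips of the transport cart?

Counting alone: each trip to cell block B takes at most 2 across and each return brings at least 1 back, so after t trips out (and t−1 returns) at most 2t − (t−1) of the 6 are across; that first reaches 6 at t = 5, so at least 9 crossings are needed.
The safety rule pushes this higher. Following every safe sequence of crossings, the most of the 6 that can be at cell block B as the transport cart arrives there on crossing 9 is 5 — never all 6.
So the move cannot be finished within 9 crossings. (The shortest complete plan takes 11:)
1. parent South and toddler South cross → cell block B.
2. parent South crosses ← cell block A.
3. toddler East and toddler North cross → cell block B.
4. toddler South crosses ← cell block A.
5. parent East and parent North cross → cell block B.
6. parent East and toddler East cross ← cell block A.
7. parent East and parent South cross → cell block B.
8. toddler North crosses ← cell block A.
9. toddler East and toddler South cross → cell block B.
10. parent North crosses ← cell block A.
11. parent North and toddler North cross → cell block B.

No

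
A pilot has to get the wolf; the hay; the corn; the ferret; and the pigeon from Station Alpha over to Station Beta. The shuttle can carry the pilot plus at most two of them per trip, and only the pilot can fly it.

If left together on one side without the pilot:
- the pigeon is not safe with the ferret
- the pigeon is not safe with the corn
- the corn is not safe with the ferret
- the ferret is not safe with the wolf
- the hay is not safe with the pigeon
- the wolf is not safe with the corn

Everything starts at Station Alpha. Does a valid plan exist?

Whatever the first load, the items left behind include a forbidden pair without the pilot. No opening move is safe, so no plan exists.

No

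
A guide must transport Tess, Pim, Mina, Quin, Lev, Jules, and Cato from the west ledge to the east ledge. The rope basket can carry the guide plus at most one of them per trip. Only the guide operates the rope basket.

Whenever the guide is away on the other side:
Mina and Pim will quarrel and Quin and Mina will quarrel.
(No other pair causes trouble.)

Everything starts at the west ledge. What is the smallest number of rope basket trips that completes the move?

15

Counting alone: the guide can take at most 1 across per trip to the east ledge, so moving all 7 needs at least 7 loaded trips out, with a return between consecutive ones — at least 13 crossings.
The safety rule pushes this higher. Following every safe sequence of crossings, the most of the 7 that can be at the east ledge as the rope basket arrives there on crossing 13 is 6 — never all 7.
So no plan with fewer than 15 crossings exists, and this one achieves 15:
1. Guide goes to the east ledge with Mina.
2. Guide goes back to the west ledge alone.
3. Guide goes to the east ledge with Tess.
4. Guide goes back to the west ledge alone.
5. Guide goes to the east ledge with Pim.
6. Guide goes back to the west ledge with Mina.
7. Guide goes to the east ledge with Quin.
8. Guide goes back to the west ledge alone.
9. Guide goes to the east ledge with Lev.
10. Guide goes back to the west ledge alone.
11. Guide goes to the east ledge with Jules.
12. Guide goes back to the west ledge alone.
13. Guide goes to the east ledge with Cato.
14. Guide goes back to the west ledge alone.
15. Guide goes to the east ledge with Mina.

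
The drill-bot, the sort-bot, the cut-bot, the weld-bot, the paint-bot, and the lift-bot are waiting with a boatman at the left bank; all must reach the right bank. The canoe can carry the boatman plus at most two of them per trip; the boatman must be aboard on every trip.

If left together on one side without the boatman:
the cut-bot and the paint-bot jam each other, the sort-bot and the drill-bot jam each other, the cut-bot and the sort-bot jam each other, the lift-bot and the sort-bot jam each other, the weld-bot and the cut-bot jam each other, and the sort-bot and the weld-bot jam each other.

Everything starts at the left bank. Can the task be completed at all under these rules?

Yes

1. Boatman goes to the right bank with the cut-bot and the sort-bot.  [the left bank: the drill-bot, the lift-bot, the paint-bot, the weld-bot | the right bank: the cut-bot, the sort-bot]
2. Boatman goes back to the left bank with the sort-bot.  [the left bank: the drill-bot, the lift-bot, the paint-bot, the sort-bot, the weld-bot | the right bank: the cut-bot]
3. Boatman goes to the right bank with the drill-bot and the sort-bot.  [the left bank: the lift-bot, the paint-bot, the weld-bot | the right bank: the cut-bot, the drill-bot, the sort-bot]
4. Boatman goes back to the left bank with the sort-bot.  [the left bank: the lift-bot, the paint-bot, the sort-bot, the weld-bot | the right bank: the cut-bot, the drill-bot]
5. Boatman goes to the right bank with the lift-bot and the sort-bot.  [the left bank: the paint-bot, the weld-bot | the right bank: the cut-bot, the drill-bot, the lift-bot, the sort-bot]
6. Boatman goes back to the left bank with the sort-bot.  [the left bank: the paint-bot, the sort-bot, the weld-bot | the right bank: the cut-bot, the drill-bot, the lift-bot]
7. Boatman goes to the right bank with the paint-bot and the weld-bot.  [the left bank: the sort-bot | the right bank: the cut-bot, the drill-bot, the lift-bot, the paint-bot, the weld-bot]
8. Boatman goes back to the left bank with the cut-bot.  [the left bank: the cut-bot, the sort-bot | the right bank: the drill-bot, the lift-bot, the paint-bot, the weld-bot]
9. Boatman goes to the right bank with the cut-bot and the sort-bot.  [the left bank: — | the right bank: the cut-bot, the drill-bot, the lift-bot, the paint-bot, the sort-bot, the weld-bot]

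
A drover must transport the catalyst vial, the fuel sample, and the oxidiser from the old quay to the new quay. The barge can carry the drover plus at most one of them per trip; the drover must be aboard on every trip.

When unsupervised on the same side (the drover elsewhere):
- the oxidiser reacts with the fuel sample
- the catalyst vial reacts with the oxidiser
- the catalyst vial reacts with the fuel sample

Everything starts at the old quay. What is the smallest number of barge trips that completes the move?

impossible

Whatever the first load, the items left behind include a forbidden pair without the drover. No opening move is safe, so no plan exists.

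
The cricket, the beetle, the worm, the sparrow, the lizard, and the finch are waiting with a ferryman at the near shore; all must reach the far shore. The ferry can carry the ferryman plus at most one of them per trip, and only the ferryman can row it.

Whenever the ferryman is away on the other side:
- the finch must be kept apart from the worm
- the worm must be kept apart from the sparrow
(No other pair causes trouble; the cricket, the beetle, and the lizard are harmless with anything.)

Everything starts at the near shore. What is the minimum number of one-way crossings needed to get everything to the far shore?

13

Counting alone: the ferryman can take at most 1 across per trip to the far shore, so moving all 6 needs at least 6 loaded trips out, with a return between consecutive ones — at least 11 crossings.
The safety rule pushes this higher. Following every safe sequence of crossings, the most of the 6 that can be at the far shore as the ferry arrives there on crossing 11 is 5 — never all 6.
So no plan with fewer than 13 crossings exists, and this one achieves 13:
1. Ferryman goes to the far shore with the worm.
2. Ferryman goes back to the near shore alone.
3. Ferryman goes to the far shore with the cricket.
4. Ferryman goes back to the near shore alone.
5. Ferryman goes to the far shore with the beetle.
6. Ferryman goes back to the near shore alone.
7. Ferryman goes to the far shore with the sparrow.
8. Ferryman goes back to the near shore with the worm.
9. Ferryman goes to the far shore with the finch.
10. Ferryman goes back to the near shore alone.
11. Ferryman goes to the far shore with the lizard.
12. Ferryman goes back to the near shore alone.
13. Ferryman goes to the far shore with the worm.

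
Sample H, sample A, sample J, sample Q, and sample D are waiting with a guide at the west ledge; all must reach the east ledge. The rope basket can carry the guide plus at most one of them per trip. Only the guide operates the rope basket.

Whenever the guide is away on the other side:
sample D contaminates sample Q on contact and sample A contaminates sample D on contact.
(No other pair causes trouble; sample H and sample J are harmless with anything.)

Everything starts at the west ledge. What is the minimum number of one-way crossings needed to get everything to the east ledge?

Counting alone: the guide can take at most 1 across per trip to the east ledge, so moving all 5 needs at least 5 loaded trips out, with a return between consecutive ones — at least 9 crossings.
The safety rule pushes this higher. Following every safe sequence of crossings, the most of the 5 that can be at the east ledge as the rope basket arrives there on crossing 9 is 4 — never all 5.
So no plan with fewer than 11 crossings exists, and this one achieves 11:
1. Guide goes to the east ledge with sample D.
2. Guide goes back to the west ledge alone.
3. Guide goes to the east ledge with sample H.
4. Guide goes back to the west ledge alone.
5. Guide goes to the east ledge with sample A.
6. Guide goes back to the west ledge with sample D.
7. Guide goes to the east ledge with sample Q.
8. Guide goes back to the west ledge alone.
9. Guide goes to the east ledge with sample J.
10. Guide goes back to the west ledge alone.
11. Guide goes to the east ledge with sample D.

11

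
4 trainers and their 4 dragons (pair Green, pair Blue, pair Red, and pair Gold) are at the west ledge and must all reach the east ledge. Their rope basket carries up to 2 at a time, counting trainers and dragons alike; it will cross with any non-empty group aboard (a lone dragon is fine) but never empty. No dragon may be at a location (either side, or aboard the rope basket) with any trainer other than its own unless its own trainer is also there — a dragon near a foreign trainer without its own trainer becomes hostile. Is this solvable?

Following every safe sequence of crossings from the start, the most of the 8 that can be at the east ledge as the rope basket arrives there on crossings 1, 3, 5 is 2, 3, 4 respectively; the best ever achieved is 4 of 8.
From crossing 7 on, no configuration arises that was not already reachable earlier: only 44 distinct safe configurations (who is on which side, and where the rope basket is) can ever be reached, none of them has everyone across, and every continuation just revisits them. So no valid plan exists.

No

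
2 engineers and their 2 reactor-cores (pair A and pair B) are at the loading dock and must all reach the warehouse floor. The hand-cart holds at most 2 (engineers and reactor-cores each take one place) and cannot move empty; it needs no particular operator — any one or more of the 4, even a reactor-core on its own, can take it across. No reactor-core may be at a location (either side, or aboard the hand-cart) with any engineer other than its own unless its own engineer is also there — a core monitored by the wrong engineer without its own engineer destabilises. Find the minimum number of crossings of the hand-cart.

Counting alone: each trip to the warehouse floor takes at most 2 across and each return brings at least 1 back, so after t trips out (and t−1 returns) at most 2t − (t−1) of the 4 are across; that first reaches 4 at t = 3, so at least 5 crossings are needed.
The plan below uses exactly 5 crossings, so it is optimal:
1. engineer A and reactor-core A cross → the warehouse floor.
2. engineer A crosses ← the loading dock.
3. engineer A and engineer B cross → the warehouse floor.
4. engineer B crosses ← the loading dock.
5. engineer B and reactor-core B cross → the warehouse floor.

5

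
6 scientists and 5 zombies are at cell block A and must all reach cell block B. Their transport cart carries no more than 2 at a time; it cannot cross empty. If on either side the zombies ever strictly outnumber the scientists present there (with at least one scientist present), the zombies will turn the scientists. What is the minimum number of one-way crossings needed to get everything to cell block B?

19

Counting alone: each trip to cell block B takes at most 2 across and each return brings at least 1 back, so after t trips out (and t−1 returns) at most 2t − (t−1) of the 11 are across; that first reaches 11 at t = 10, so at least 19 crossings are needed.
The plan below uses exactly 19 crossings, so it is optimal:
1. 2 zombies → cell block B.  (cell block A: 6S 3Z; cell block B: 0S 2Z)
2. 1 zombie ← cell block A.  (cell block A: 6S 4Z; cell block B: 0S 1Z)
3. 2 zombies → cell block B.  (cell block A: 6S 2Z; cell block B: 0S 3Z)
4. 1 zombie ← cell block A.  (cell block A: 6S 3Z; cell block B: 0S 2Z)
5. 2 scientists → cell block B.  (cell block A: 4S 3Z; cell block B: 2S 2Z)
6. 1 zombie ← cell block A.  (cell block A: 4S 4Z; cell block B: 2S 1Z)
7. 1 scientist and 1 zombie → cell block B.  (cell block A: 3S 3Z; cell block B: 3S 2Z)
8. 1 scientist ← cell block A.  (cell block A: 4S 3Z; cell block B: 2S 2Z)
9. 1 scientist and 1 zombie → cell block B.  (cell block A: 3S 2Z; cell block B: 3S 3Z)
10. 1 zombie ← cell block A.  (cell block A: 3S 3Z; cell block B: 3S 2Z)
11. 1 scientist and 1 zombie → cell block B.  (cell block A: 2S 2Z; cell block B: 4S 3Z)
12. 1 scientist ← cell block A.  (cell block A: 3S 2Z; cell block B: 3S 3Z)
13. 1 scientist and 1 zombie → cell block B.  (cell block A: 2S 1Z; cell block B: 4S 4Z)
14. 1 zombie ← cell block A.  (cell block A: 2S 2Z; cell block B: 4S 3Z)
15. 1 scientist and 1 zombie → cell block B.  (cell block A: 1S 1Z; cell block B: 5S 4Z)
16. 1 scientist ← cell block A.  (cell block A: 2S 1Z; cell block B: 4S 4Z)
17. 1 scientist and 1 zombie → cell block B.  (cell block A: 1S 0Z; cell block B: 5S 5Z)
18. 1 zombie ← cell block A.  (cell block A: 1S 1Z; cell block B: 5S 4Z)
19. 1 scientist and 1 zombie → cell block B.  (cell block A: 0S 0Z; cell block B: 6S 5Z)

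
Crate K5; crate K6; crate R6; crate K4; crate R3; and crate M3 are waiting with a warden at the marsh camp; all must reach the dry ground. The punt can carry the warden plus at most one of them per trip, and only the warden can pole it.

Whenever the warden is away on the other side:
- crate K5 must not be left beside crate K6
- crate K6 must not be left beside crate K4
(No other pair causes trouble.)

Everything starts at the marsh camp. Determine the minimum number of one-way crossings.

13

Counting alone: the warden can take at most 1 across per trip to the dry ground, so moving all 6 needs at least 6 loaded trips out, with a return between consecutive ones — at least 11 crossings.
The safety rule pushes this higher. Following every safe sequence of crossings, the most of the 6 that can be at the dry ground as the punt arrives there on crossing 11 is 5 — never all 6.
So no plan with fewer than 13 crossings exists, and this one achieves 13:
1. Warden goes to the dry ground with crate K6.  [the marsh camp: crate K4, crate K5, crate M3, crate R3, crate R6 | the dry ground: crate K6]
2. Warden goes back to the marsh camp alone.  [the marsh camp: crate K4, crate K5, crate M3, crate R3, crate R6 | the dry ground: crate K6]
3. Warden goes to the dry ground with crate K5.  [the marsh camp: crate K4, crate M3, crate R3, crate R6 | the dry ground: crate K5, crate K6]
4. Warden goes back to the marsh camp with crate K6.  [the marsh camp: crate K4, crate K6, crate M3, crate R3, crate R6 | the dry ground: crate K5]
5. Warden goes to the dry ground with crate K4.  [the marsh camp: crate K6, crate M3, crate R3, crate R6 | the dry ground: crate K4, crate K5]
6. Warden goes back to the marsh camp alone.  [the marsh camp: crate K6, crate M3, crate R3, crate R6 | the dry ground: crate K4, crate K5]
7. Warden goes to the dry ground with crate R6.  [the marsh camp: crate K6, crate M3, crate R3 | the dry ground: crate K4, crate K5, crate R6]
8. Warden goes back to the marsh camp alone.  [the marsh camp: crate K6, crate M3, crate R3 | the dry ground: crate K4, crate K5, crate R6]
9. Warden goes to the dry ground with crate R3.  [the marsh camp: crate K6, crate M3 | the dry ground: crate K4, crate K5, crate R3, crate R6]
10. Warden goes back to the marsh camp alone.  [the marsh camp: crate K6, crate M3 | the dry ground: crate K4, crate K5, crate R3, crate R6]
11. Warden goes to the dry ground with crate M3.  [the marsh camp: crate K6 | the dry ground: crate K4, crate K5, crate M3, crate R3, crate R6]
12. Warden goes back to the marsh camp alone.  [the marsh camp: crate K6 | the dry ground: crate K4, crate K5, crate M3, crate R3, crate R6]
13. Warden goes to the dry ground with crate K6.  [the marsh camp: — | the dry ground: crate K4, crate K5, crate K6, crate M3, crate R3, crate R6]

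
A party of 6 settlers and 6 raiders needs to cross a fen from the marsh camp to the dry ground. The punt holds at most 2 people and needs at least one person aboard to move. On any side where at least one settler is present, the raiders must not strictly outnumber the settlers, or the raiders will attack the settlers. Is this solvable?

No

Following every safe sequence of crossings from the start, the most of the 12 that can be at the dry ground as the punt arrives there on crossings 1, 3, 5, 7, 9 is 2, 3, 4, 5, 6 respectively; the best ever achieved is 6 of 12.
From crossing 11 on, no configuration arises that was not already reachable earlier: only 15 distinct safe configurations (who is on which side, and where the punt is) can ever be reached, none of them has everyone across, and every continuation just revisits them. They are: 0 settlers + 0 raiders across (punt back at the start); 0 settlers + 1 raider across (punt there); 0 settlers + 1 raider across (punt back at the start); 0 settlers + 2 raiders across (punt there); 0 settlers + 2 raiders across (punt back at the start); 0 settlers + 3 raiders across (punt there); 0 settlers + 3 raiders across (punt back at the start); 0 settlers + 4 raiders across (punt there); 0 settlers + 4 raiders across (punt back at the start); 0 settlers + 5 raiders across (punt there); 0 settlers + 5 raiders across (punt back at the start); 0 settlers + 6 raiders across (punt there); 1 settler + 1 raider across (punt there); 1 settler + 1 raider across (punt back at the start); 2 settlers + 2 raiders across (punt there). So no valid plan exists.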